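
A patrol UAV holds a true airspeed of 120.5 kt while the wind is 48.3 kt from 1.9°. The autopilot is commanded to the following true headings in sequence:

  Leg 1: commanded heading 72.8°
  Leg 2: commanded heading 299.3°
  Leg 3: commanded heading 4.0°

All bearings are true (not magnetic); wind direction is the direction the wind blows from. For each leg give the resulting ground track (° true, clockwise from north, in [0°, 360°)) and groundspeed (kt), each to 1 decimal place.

Leg 1: track=96.4°, groundspeed=114.2 kt
Leg 2: track=275.7°, groundspeed=107.2 kt
Leg 3: track=5.4°, groundspeed=72.3 kt

Leg 1: heading 72.8°; drift +23.6° → track 96.4°, groundspeed 114.2 kt
Leg 2: heading 299.3°; drift -23.6° → track 275.7°, groundspeed 107.2 kt
Leg 3: heading 4.0°; drift +1.4° → track 5.4°, groundspeed 72.3 kt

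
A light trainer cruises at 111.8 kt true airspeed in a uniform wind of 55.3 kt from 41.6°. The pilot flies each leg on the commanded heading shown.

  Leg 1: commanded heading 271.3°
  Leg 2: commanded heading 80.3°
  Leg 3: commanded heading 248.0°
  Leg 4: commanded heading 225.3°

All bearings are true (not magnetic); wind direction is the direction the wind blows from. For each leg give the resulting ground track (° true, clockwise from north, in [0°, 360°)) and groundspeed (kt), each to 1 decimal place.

Leg 1: heading 271.3°; drift -16.0° → track 255.3°, groundspeed 153.5 kt
Leg 2: heading 80.3°; drift +26.7° → track 107.0°, groundspeed 76.9 kt
Leg 3: heading 248.0°; drift -8.7° → track 239.3°, groundspeed 163.2 kt
Leg 4: heading 225.3°; drift -1.2° → track 224.1°, groundspeed 167.0 kt

Leg 1: track=255.3°, groundspeed=153.5 kt
Leg 2: track=107.0°, groundspeed=76.9 kt
Leg 3: track=239.3°, groundspeed=163.2 kt
Leg 4: track=224.1°, groundspeed=167.0 kt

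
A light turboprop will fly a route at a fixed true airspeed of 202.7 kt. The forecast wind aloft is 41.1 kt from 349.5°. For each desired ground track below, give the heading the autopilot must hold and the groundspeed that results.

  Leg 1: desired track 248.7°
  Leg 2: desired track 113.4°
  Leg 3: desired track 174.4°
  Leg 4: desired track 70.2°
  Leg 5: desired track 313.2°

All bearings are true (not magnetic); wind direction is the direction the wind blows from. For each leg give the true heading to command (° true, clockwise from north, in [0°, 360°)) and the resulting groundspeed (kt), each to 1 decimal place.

Leg 1: desired track 248.7°; wind correction +11.5° → command heading 260.2°, groundspeed 206.3 kt
Leg 2: desired track 113.4°; wind correction -9.7° → command heading 103.7°, groundspeed 222.7 kt
Leg 3: desired track 174.4°; wind correction +1.0° → command heading 175.4°, groundspeed 243.6 kt
Leg 4: desired track 70.2°; wind correction -11.5° → command heading 58.7°, groundspeed 192.0 kt
Leg 5: desired track 313.2°; wind correction +6.9° → command heading 320.1°, groundspeed 168.1 kt

Leg 1: heading=260.2°, groundspeed=206.3 kt
Leg 2: heading=103.7°, groundspeed=222.7 kt
Leg 3: heading=175.4°, groundspeed=243.6 kt
Leg 4: heading=58.7°, groundspeed=192.0 kt
Leg 5: heading=320.1°, groundspeed=168.1 kt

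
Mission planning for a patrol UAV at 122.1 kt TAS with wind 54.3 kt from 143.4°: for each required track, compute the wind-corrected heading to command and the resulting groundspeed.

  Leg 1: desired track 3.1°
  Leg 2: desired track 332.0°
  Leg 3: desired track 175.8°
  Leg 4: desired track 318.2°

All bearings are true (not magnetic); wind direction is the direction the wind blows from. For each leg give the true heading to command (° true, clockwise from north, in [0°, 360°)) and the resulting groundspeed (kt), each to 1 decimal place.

Leg 1: desired track 3.1°; wind correction +16.5° → command heading 19.6°, groundspeed 158.8 kt
Leg 2: desired track 332.0°; wind correction +3.8° → command heading 335.8°, groundspeed 175.5 kt
Leg 3: desired track 175.8°; wind correction -13.8° → command heading 162.0°, groundspeed 72.7 kt
Leg 4: desired track 318.2°; wind correction -2.3° → command heading 315.9°, groundspeed 176.1 kt

Leg 1: heading=19.6°, groundspeed=158.8 kt
Leg 2: heading=335.8°, groundspeed=175.5 kt
Leg 3: heading=162.0°, groundspeed=72.7 kt
Leg 4: heading=315.9°, groundspeed=176.1 kt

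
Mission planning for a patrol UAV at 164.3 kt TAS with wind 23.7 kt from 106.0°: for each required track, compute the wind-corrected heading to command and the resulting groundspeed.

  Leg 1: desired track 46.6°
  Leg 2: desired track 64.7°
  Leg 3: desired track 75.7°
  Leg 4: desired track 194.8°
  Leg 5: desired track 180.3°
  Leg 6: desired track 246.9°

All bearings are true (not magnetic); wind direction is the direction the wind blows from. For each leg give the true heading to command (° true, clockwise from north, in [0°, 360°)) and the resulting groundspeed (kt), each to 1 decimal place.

Leg 1: heading=53.7°, groundspeed=151.0 kt
Leg 2: heading=70.2°, groundspeed=145.7 kt
Leg 3: heading=79.9°, groundspeed=143.4 kt
Leg 4: heading=186.5°, groundspeed=162.1 kt
Leg 5: heading=172.3°, groundspeed=156.3 kt
Leg 6: heading=241.7°, groundspeed=182.0 kt

Leg 1: desired track 46.6°; wind correction +7.1° → command heading 53.7°, groundspeed 151.0 kt
Leg 2: desired track 64.7°; wind correction +5.5° → command heading 70.2°, groundspeed 145.7 kt
Leg 3: desired track 75.7°; wind correction +4.2° → command heading 79.9°, groundspeed 143.4 kt
Leg 4: desired track 194.8°; wind correction -8.3° → command heading 186.5°, groundspeed 162.1 kt
Leg 5: desired track 180.3°; wind correction -8.0° → command heading 172.3°, groundspeed 156.3 kt
Leg 6: desired track 246.9°; wind correction -5.2° → command heading 241.7°, groundspeed 182.0 kt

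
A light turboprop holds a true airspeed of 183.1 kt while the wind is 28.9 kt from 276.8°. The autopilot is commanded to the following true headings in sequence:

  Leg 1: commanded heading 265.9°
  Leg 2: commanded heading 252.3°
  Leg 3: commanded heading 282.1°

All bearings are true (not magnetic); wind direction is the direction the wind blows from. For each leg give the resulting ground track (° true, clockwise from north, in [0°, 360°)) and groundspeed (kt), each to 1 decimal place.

Leg 1: heading 265.9°; drift -2.0° → track 263.9°, groundspeed 154.8 kt
Leg 2: heading 252.3°; drift -4.4° → track 247.9°, groundspeed 157.3 kt
Leg 3: heading 282.1°; drift +1.0° → track 283.1°, groundspeed 154.3 kt

Leg 1: track=263.9°, groundspeed=154.8 kt
Leg 2: track=247.9°, groundspeed=157.3 kt
Leg 3: track=283.1°, groundspeed=154.3 kt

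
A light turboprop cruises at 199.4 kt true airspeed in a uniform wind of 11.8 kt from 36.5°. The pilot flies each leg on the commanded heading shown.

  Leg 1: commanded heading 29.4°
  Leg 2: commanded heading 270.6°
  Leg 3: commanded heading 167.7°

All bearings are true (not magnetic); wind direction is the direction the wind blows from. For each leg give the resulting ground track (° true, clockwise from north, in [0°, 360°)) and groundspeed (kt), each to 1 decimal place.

Leg 1: track=29.0°, groundspeed=187.7 kt
Leg 2: track=267.9°, groundspeed=206.5 kt
Leg 3: track=170.2°, groundspeed=207.4 kt

Leg 1: heading 29.4°; drift -0.4° → track 29.0°, groundspeed 187.7 kt
Leg 2: heading 270.6°; drift -2.7° → track 267.9°, groundspeed 206.5 kt
Leg 3: heading 167.7°; drift +2.5° → track 170.2°, groundspeed 207.4 kt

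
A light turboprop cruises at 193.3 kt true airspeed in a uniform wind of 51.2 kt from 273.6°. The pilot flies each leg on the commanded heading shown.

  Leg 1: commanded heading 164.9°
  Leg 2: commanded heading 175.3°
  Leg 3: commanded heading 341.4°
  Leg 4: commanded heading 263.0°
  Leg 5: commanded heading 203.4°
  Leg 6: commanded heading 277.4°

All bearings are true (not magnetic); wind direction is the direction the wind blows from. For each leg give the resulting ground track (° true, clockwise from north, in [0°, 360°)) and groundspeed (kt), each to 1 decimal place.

Leg 1: track=151.9°, groundspeed=215.2 kt
Leg 2: track=161.1°, groundspeed=207.0 kt
Leg 3: track=356.6°, groundspeed=180.3 kt
Leg 4: track=259.2°, groundspeed=143.3 kt
Leg 5: track=188.1°, groundspeed=182.4 kt
Leg 6: track=278.8°, groundspeed=142.3 kt

Leg 1: heading 164.9°; drift -13.0° → track 151.9°, groundspeed 215.2 kt
Leg 2: heading 175.3°; drift -14.2° → track 161.1°, groundspeed 207.0 kt
Leg 3: heading 341.4°; drift +15.2° → track 356.6°, groundspeed 180.3 kt
Leg 4: heading 263.0°; drift -3.8° → track 259.2°, groundspeed 143.3 kt
Leg 5: heading 203.4°; drift -15.3° → track 188.1°, groundspeed 182.4 kt
Leg 6: heading 277.4°; drift +1.4° → track 278.8°, groundspeed 142.3 kt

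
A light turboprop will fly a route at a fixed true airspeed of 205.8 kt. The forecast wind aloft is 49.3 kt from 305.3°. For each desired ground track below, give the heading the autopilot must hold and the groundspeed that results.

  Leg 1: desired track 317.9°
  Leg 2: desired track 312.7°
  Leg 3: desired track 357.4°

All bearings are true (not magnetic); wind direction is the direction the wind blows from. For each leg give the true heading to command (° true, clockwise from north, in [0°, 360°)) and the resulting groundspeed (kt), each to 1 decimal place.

Leg 1: desired track 317.9°; wind correction -3.0° → command heading 314.9°, groundspeed 157.4 kt
Leg 2: desired track 312.7°; wind correction -1.8° → command heading 310.9°, groundspeed 156.8 kt
Leg 3: desired track 357.4°; wind correction -10.9° → command heading 346.5°, groundspeed 171.8 kt

Leg 1: heading=314.9°, groundspeed=157.4 kt
Leg 2: heading=310.9°, groundspeed=156.8 kt
Leg 3: heading=346.5°, groundspeed=171.8 kt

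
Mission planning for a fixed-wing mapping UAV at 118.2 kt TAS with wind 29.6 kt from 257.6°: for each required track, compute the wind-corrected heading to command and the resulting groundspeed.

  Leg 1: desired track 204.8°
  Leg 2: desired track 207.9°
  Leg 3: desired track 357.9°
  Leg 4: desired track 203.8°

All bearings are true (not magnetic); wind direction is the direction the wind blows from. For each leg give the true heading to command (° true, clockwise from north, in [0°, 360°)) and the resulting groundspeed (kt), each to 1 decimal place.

Leg 1: heading=216.3°, groundspeed=97.9 kt
Leg 2: heading=218.9°, groundspeed=96.9 kt
Leg 3: heading=343.6°, groundspeed=119.8 kt
Leg 4: heading=215.5°, groundspeed=98.3 kt

Leg 1: desired track 204.8°; wind correction +11.5° → command heading 216.3°, groundspeed 97.9 kt
Leg 2: desired track 207.9°; wind correction +11.0° → command heading 218.9°, groundspeed 96.9 kt
Leg 3: desired track 357.9°; wind correction -14.3° → command heading 343.6°, groundspeed 119.8 kt
Leg 4: desired track 203.8°; wind correction +11.7° → command heading 215.5°, groundspeed 98.3 kt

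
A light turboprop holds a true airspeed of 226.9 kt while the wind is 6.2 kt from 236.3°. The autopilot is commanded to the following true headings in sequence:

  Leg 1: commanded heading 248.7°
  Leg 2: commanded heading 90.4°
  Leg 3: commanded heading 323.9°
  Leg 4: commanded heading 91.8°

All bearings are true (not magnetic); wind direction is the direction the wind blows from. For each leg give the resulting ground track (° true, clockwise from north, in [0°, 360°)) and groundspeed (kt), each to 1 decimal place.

Leg 1: track=249.0°, groundspeed=220.8 kt
Leg 2: track=89.5°, groundspeed=232.1 kt
Leg 3: track=325.5°, groundspeed=226.7 kt
Leg 4: track=90.9°, groundspeed=232.0 kt

Leg 1: heading 248.7°; drift +0.3° → track 249.0°, groundspeed 220.8 kt
Leg 2: heading 90.4°; drift -0.9° → track 89.5°, groundspeed 232.1 kt
Leg 3: heading 323.9°; drift +1.6° → track 325.5°, groundspeed 226.7 kt
Leg 4: heading 91.8°; drift -0.9° → track 90.9°, groundspeed 232.0 kt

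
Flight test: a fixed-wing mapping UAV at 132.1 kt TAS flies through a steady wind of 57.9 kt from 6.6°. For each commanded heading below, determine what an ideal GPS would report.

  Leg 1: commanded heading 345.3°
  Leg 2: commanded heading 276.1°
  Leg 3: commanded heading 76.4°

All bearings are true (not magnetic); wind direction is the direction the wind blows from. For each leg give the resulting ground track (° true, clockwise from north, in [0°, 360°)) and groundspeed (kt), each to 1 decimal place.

Leg 1: heading 345.3°; drift -15.1° → track 330.2°, groundspeed 80.9 kt
Leg 2: heading 276.1°; drift -23.6° → track 252.5°, groundspeed 144.7 kt
Leg 3: heading 76.4°; drift +25.9° → track 102.3°, groundspeed 124.6 kt

Leg 1: track=330.2°, groundspeed=80.9 kt
Leg 2: track=252.5°, groundspeed=144.7 kt
Leg 3: track=102.3°, groundspeed=124.6 kt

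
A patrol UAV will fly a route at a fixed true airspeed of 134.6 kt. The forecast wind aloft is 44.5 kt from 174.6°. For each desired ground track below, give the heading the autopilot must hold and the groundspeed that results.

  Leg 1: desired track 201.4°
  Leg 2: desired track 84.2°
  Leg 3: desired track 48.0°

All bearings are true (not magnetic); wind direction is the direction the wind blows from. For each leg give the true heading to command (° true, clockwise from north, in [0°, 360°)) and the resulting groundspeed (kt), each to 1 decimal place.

Leg 1: heading=192.8°, groundspeed=93.4 kt
Leg 2: heading=103.5°, groundspeed=127.3 kt
Leg 3: heading=63.4°, groundspeed=156.3 kt

Leg 1: desired track 201.4°; wind correction -8.6° → command heading 192.8°, groundspeed 93.4 kt
Leg 2: desired track 84.2°; wind correction +19.3° → command heading 103.5°, groundspeed 127.3 kt
Leg 3: desired track 48.0°; wind correction +15.4° → command heading 63.4°, groundspeed 156.3 kt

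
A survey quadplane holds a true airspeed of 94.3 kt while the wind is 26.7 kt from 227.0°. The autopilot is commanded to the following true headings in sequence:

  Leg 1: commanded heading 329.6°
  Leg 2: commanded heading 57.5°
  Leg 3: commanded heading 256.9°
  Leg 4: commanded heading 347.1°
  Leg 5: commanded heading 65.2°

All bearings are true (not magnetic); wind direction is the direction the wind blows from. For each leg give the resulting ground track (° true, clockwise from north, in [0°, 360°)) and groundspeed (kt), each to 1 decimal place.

Leg 1: track=344.2°, groundspeed=103.5 kt
Leg 2: track=55.2°, groundspeed=120.7 kt
Leg 3: track=267.5°, groundspeed=72.4 kt
Leg 4: track=359.2°, groundspeed=110.1 kt
Leg 5: track=61.2°, groundspeed=120.0 kt

Leg 1: heading 329.6°; drift +14.6° → track 344.2°, groundspeed 103.5 kt
Leg 2: heading 57.5°; drift -2.3° → track 55.2°, groundspeed 120.7 kt
Leg 3: heading 256.9°; drift +10.6° → track 267.5°, groundspeed 72.4 kt
Leg 4: heading 347.1°; drift +12.1° → track 359.2°, groundspeed 110.1 kt
Leg 5: heading 65.2°; drift -4.0° → track 61.2°, groundspeed 120.0 kt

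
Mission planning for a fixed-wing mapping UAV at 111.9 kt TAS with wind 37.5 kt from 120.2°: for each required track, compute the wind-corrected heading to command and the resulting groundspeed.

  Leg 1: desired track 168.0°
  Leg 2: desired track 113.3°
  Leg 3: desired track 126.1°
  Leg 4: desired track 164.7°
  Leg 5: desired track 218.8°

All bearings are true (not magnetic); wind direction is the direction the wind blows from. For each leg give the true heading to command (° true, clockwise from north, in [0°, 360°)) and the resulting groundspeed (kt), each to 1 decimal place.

Leg 1: desired track 168.0°; wind correction -14.4° → command heading 153.6°, groundspeed 83.2 kt
Leg 2: desired track 113.3°; wind correction +2.3° → command heading 115.6°, groundspeed 74.6 kt
Leg 3: desired track 126.1°; wind correction -2.0° → command heading 124.1°, groundspeed 74.5 kt
Leg 4: desired track 164.7°; wind correction -13.6° → command heading 151.1°, groundspeed 82.0 kt
Leg 5: desired track 218.8°; wind correction -19.4° → command heading 199.4°, groundspeed 111.2 kt

Leg 1: heading=153.6°, groundspeed=83.2 kt
Leg 2: heading=115.6°, groundspeed=74.6 kt
Leg 3: heading=124.1°, groundspeed=74.5 kt
Leg 4: heading=151.1°, groundspeed=82.0 kt
Leg 5: heading=199.4°, groundspeed=111.2 kt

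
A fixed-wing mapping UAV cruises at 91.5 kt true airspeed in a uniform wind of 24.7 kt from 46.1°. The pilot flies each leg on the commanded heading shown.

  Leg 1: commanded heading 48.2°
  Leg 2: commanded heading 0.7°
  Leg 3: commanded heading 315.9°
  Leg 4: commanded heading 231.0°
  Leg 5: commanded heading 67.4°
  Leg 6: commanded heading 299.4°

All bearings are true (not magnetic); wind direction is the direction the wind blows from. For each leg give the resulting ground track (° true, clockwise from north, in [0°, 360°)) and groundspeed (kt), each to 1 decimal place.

Leg 1: track=49.0°, groundspeed=66.8 kt
Leg 2: track=347.4°, groundspeed=76.2 kt
Leg 3: track=300.8°, groundspeed=94.9 kt
Leg 4: track=230.0°, groundspeed=116.1 kt
Leg 5: track=74.9°, groundspeed=69.1 kt
Leg 6: track=285.9°, groundspeed=101.4 kt

Leg 1: heading 48.2°; drift +0.8° → track 49.0°, groundspeed 66.8 kt
Leg 2: heading 0.7°; drift -13.3° → track 347.4°, groundspeed 76.2 kt
Leg 3: heading 315.9°; drift -15.1° → track 300.8°, groundspeed 94.9 kt
Leg 4: heading 231.0°; drift -1.0° → track 230.0°, groundspeed 116.1 kt
Leg 5: heading 67.4°; drift +7.5° → track 74.9°, groundspeed 69.1 kt
Leg 6: heading 299.4°; drift -13.5° → track 285.9°, groundspeed 101.4 kt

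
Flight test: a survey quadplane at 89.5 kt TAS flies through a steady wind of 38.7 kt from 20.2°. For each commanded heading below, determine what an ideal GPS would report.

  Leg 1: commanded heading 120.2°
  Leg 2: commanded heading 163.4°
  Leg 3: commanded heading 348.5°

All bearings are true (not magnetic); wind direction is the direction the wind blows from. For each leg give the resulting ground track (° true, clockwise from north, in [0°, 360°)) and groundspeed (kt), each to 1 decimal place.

Leg 1: track=141.8°, groundspeed=103.5 kt
Leg 2: track=174.3°, groundspeed=122.7 kt
Leg 3: track=328.7°, groundspeed=60.1 kt

Leg 1: heading 120.2°; drift +21.6° → track 141.8°, groundspeed 103.5 kt
Leg 2: heading 163.4°; drift +10.9° → track 174.3°, groundspeed 122.7 kt
Leg 3: heading 348.5°; drift -19.8° → track 328.7°, groundspeed 60.1 kt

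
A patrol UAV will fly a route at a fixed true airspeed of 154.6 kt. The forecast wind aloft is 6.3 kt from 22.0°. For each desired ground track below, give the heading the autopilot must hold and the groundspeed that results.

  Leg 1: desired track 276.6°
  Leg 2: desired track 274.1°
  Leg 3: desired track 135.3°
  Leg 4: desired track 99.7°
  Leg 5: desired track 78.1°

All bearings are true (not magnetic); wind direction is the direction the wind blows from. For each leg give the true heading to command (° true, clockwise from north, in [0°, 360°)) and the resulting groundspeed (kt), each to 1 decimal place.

Leg 1: desired track 276.6°; wind correction +2.3° → command heading 278.9°, groundspeed 156.2 kt
Leg 2: desired track 274.1°; wind correction +2.2° → command heading 276.3°, groundspeed 156.4 kt
Leg 3: desired track 135.3°; wind correction -2.1° → command heading 133.2°, groundspeed 157.0 kt
Leg 4: desired track 99.7°; wind correction -2.3° → command heading 97.4°, groundspeed 153.1 kt
Leg 5: desired track 78.1°; wind correction -1.9° → command heading 76.2°, groundspeed 151.0 kt

Leg 1: heading=278.9°, groundspeed=156.2 kt
Leg 2: heading=276.3°, groundspeed=156.4 kt
Leg 3: heading=133.2°, groundspeed=157.0 kt
Leg 4: heading=97.4°, groundspeed=153.1 kt
Leg 5: heading=76.2°, groundspeed=151.0 kt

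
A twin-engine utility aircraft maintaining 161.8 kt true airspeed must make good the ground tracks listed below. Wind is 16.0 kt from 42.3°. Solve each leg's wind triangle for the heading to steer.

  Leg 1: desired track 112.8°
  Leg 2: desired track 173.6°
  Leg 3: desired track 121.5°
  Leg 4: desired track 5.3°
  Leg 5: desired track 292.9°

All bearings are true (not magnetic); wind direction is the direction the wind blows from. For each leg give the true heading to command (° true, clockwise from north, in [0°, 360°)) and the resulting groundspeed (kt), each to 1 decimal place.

Leg 1: desired track 112.8°; wind correction -5.3° → command heading 107.5°, groundspeed 155.8 kt
Leg 2: desired track 173.6°; wind correction -4.3° → command heading 169.3°, groundspeed 171.9 kt
Leg 3: desired track 121.5°; wind correction -5.6° → command heading 115.9°, groundspeed 158.0 kt
Leg 4: desired track 5.3°; wind correction +3.4° → command heading 8.7°, groundspeed 148.7 kt
Leg 5: desired track 292.9°; wind correction +5.4° → command heading 298.3°, groundspeed 166.4 kt

Leg 1: heading=107.5°, groundspeed=155.8 kt
Leg 2: heading=169.3°, groundspeed=171.9 kt
Leg 3: heading=115.9°, groundspeed=158.0 kt
Leg 4: heading=8.7°, groundspeed=148.7 kt
Leg 5: heading=298.3°, groundspeed=166.4 kt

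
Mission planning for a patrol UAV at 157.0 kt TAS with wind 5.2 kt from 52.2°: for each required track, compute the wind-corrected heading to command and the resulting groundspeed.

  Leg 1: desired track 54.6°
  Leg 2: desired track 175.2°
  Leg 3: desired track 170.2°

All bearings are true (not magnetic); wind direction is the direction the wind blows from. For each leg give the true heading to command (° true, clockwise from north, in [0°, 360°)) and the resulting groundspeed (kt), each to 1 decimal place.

Leg 1: desired track 54.6°; wind correction -0.1° → command heading 54.5°, groundspeed 151.8 kt
Leg 2: desired track 175.2°; wind correction -1.6° → command heading 173.6°, groundspeed 159.8 kt
Leg 3: desired track 170.2°; wind correction -1.7° → command heading 168.5°, groundspeed 159.4 kt

Leg 1: heading=54.5°, groundspeed=151.8 kt
Leg 2: heading=173.6°, groundspeed=159.8 kt
Leg 3: heading=168.5°, groundspeed=159.4 kt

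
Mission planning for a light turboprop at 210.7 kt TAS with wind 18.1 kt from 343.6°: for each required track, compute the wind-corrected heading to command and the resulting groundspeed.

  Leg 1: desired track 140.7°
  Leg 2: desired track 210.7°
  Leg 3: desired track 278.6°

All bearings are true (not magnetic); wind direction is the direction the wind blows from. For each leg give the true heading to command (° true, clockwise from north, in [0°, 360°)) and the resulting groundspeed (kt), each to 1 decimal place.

Leg 1: heading=138.8°, groundspeed=227.3 kt
Leg 2: heading=214.3°, groundspeed=222.6 kt
Leg 3: heading=283.1°, groundspeed=202.4 kt

Leg 1: desired track 140.7°; wind correction -1.9° → command heading 138.8°, groundspeed 227.3 kt
Leg 2: desired track 210.7°; wind correction +3.6° → command heading 214.3°, groundspeed 222.6 kt
Leg 3: desired track 278.6°; wind correction +4.5° → command heading 283.1°, groundspeed 202.4 kt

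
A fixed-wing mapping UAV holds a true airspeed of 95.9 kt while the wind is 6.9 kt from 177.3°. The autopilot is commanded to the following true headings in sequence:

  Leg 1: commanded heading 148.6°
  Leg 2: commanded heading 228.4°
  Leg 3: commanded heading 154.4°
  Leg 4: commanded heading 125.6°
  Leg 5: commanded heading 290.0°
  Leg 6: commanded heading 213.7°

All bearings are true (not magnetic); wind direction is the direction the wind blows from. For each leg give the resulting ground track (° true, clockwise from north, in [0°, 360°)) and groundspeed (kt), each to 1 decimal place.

Leg 1: track=146.5°, groundspeed=89.9 kt
Leg 2: track=231.8°, groundspeed=91.7 kt
Leg 3: track=152.7°, groundspeed=89.6 kt
Leg 4: track=122.2°, groundspeed=91.8 kt
Leg 5: track=293.7°, groundspeed=98.8 kt
Leg 6: track=216.3°, groundspeed=90.4 kt

Leg 1: heading 148.6°; drift -2.1° → track 146.5°, groundspeed 89.9 kt
Leg 2: heading 228.4°; drift +3.4° → track 231.8°, groundspeed 91.7 kt
Leg 3: heading 154.4°; drift -1.7° → track 152.7°, groundspeed 89.6 kt
Leg 4: heading 125.6°; drift -3.4° → track 122.2°, groundspeed 91.8 kt
Leg 5: heading 290.0°; drift +3.7° → track 293.7°, groundspeed 98.8 kt
Leg 6: heading 213.7°; drift +2.6° → track 216.3°, groundspeed 90.4 kt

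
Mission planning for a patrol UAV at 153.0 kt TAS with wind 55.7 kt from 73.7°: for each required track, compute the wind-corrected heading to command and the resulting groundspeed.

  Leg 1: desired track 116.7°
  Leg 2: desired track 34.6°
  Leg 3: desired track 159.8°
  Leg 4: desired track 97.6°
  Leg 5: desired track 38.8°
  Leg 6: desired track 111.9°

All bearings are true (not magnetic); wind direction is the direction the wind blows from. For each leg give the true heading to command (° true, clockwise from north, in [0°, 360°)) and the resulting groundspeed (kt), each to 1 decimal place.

Leg 1: desired track 116.7°; wind correction -14.4° → command heading 102.3°, groundspeed 107.5 kt
Leg 2: desired track 34.6°; wind correction +13.3° → command heading 47.9°, groundspeed 105.7 kt
Leg 3: desired track 159.8°; wind correction -21.3° → command heading 138.5°, groundspeed 138.8 kt
Leg 4: desired track 97.6°; wind correction -8.5° → command heading 89.1°, groundspeed 100.4 kt
Leg 5: desired track 38.8°; wind correction +12.0° → command heading 50.8°, groundspeed 104.0 kt
Leg 6: desired track 111.9°; wind correction -13.0° → command heading 98.9°, groundspeed 105.3 kt

Leg 1: heading=102.3°, groundspeed=107.5 kt
Leg 2: heading=47.9°, groundspeed=105.7 kt
Leg 3: heading=138.5°, groundspeed=138.8 kt
Leg 4: heading=89.1°, groundspeed=100.4 kt
Leg 5: heading=50.8°, groundspeed=104.0 kt
Leg 6: heading=98.9°, groundspeed=105.3 kt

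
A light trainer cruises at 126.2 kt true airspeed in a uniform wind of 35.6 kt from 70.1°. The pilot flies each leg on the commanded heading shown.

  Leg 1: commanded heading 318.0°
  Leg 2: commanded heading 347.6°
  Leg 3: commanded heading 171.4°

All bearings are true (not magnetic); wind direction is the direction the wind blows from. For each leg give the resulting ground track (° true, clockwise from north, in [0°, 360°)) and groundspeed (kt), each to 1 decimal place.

Leg 1: track=304.7°, groundspeed=143.4 kt
Leg 2: track=331.4°, groundspeed=126.6 kt
Leg 3: track=186.1°, groundspeed=137.7 kt

Leg 1: heading 318.0°; drift -13.3° → track 304.7°, groundspeed 143.4 kt
Leg 2: heading 347.6°; drift -16.2° → track 331.4°, groundspeed 126.6 kt
Leg 3: heading 171.4°; drift +14.7° → track 186.1°, groundspeed 137.7 kt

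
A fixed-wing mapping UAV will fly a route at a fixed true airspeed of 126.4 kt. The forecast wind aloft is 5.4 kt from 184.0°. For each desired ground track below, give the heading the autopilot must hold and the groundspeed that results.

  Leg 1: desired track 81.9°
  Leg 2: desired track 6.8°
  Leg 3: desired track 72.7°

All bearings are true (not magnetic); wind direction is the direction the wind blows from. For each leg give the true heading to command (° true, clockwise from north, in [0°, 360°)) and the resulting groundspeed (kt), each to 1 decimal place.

Leg 1: desired track 81.9°; wind correction +2.4° → command heading 84.3°, groundspeed 127.4 kt
Leg 2: desired track 6.8°; wind correction +0.1° → command heading 6.9°, groundspeed 131.8 kt
Leg 3: desired track 72.7°; wind correction +2.3° → command heading 75.0°, groundspeed 128.3 kt

Leg 1: heading=84.3°, groundspeed=127.4 kt
Leg 2: heading=6.9°, groundspeed=131.8 kt
Leg 3: heading=75.0°, groundspeed=128.3 kt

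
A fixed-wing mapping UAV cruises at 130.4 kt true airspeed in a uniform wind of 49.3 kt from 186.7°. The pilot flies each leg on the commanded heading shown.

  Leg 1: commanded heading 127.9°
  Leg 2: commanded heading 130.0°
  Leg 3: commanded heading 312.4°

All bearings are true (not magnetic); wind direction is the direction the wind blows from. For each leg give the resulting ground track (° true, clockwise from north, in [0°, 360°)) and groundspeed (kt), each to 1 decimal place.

Leg 1: heading 127.9°; drift -21.9° → track 106.0°, groundspeed 113.0 kt
Leg 2: heading 130.0°; drift -21.7° → track 108.3°, groundspeed 111.2 kt
Leg 3: heading 312.4°; drift +14.1° → track 326.5°, groundspeed 164.1 kt

Leg 1: track=106.0°, groundspeed=113.0 kt
Leg 2: track=108.3°, groundspeed=111.2 kt
Leg 3: track=326.5°, groundspeed=164.1 kt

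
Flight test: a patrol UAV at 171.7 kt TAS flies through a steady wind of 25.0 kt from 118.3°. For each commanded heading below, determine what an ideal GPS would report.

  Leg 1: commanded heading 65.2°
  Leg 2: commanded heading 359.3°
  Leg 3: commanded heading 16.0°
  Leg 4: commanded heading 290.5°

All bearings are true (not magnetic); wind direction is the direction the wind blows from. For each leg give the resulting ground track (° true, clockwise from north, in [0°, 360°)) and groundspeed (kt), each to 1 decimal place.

Leg 1: heading 65.2°; drift -7.3° → track 57.9°, groundspeed 158.0 kt
Leg 2: heading 359.3°; drift -6.8° → track 352.5°, groundspeed 185.1 kt
Leg 3: heading 16.0°; drift -7.9° → track 8.1°, groundspeed 178.7 kt
Leg 4: heading 290.5°; drift +1.0° → track 291.5°, groundspeed 196.5 kt

Leg 1: track=57.9°, groundspeed=158.0 kt
Leg 2: track=352.5°, groundspeed=185.1 kt
Leg 3: track=8.1°, groundspeed=178.7 kt
Leg 4: track=291.5°, groundspeed=196.5 kt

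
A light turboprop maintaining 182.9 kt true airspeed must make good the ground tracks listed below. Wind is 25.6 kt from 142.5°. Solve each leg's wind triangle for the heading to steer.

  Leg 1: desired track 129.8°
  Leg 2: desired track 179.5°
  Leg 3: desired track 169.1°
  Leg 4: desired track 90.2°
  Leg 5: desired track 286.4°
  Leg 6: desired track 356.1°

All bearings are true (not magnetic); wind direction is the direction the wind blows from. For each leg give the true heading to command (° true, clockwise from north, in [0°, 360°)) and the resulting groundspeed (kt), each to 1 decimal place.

Leg 1: heading=131.6°, groundspeed=157.8 kt
Leg 2: heading=174.7°, groundspeed=161.8 kt
Leg 3: heading=165.5°, groundspeed=159.7 kt
Leg 4: heading=96.6°, groundspeed=166.1 kt
Leg 5: heading=281.7°, groundspeed=203.0 kt
Leg 6: heading=0.5°, groundspeed=203.7 kt

Leg 1: desired track 129.8°; wind correction +1.8° → command heading 131.6°, groundspeed 157.8 kt
Leg 2: desired track 179.5°; wind correction -4.8° → command heading 174.7°, groundspeed 161.8 kt
Leg 3: desired track 169.1°; wind correction -3.6° → command heading 165.5°, groundspeed 159.7 kt
Leg 4: desired track 90.2°; wind correction +6.4° → command heading 96.6°, groundspeed 166.1 kt
Leg 5: desired track 286.4°; wind correction -4.7° → command heading 281.7°, groundspeed 203.0 kt
Leg 6: desired track 356.1°; wind correction +4.4° → command heading 0.5°, groundspeed 203.7 kt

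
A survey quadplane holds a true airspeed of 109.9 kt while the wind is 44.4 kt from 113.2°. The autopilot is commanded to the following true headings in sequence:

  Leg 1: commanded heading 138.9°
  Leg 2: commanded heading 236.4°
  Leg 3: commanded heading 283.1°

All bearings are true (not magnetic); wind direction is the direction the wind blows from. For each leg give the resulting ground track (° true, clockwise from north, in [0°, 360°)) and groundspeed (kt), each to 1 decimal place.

Leg 1: track=154.3°, groundspeed=72.5 kt
Leg 2: track=251.9°, groundspeed=139.3 kt
Leg 3: track=286.0°, groundspeed=153.8 kt

Leg 1: heading 138.9°; drift +15.4° → track 154.3°, groundspeed 72.5 kt
Leg 2: heading 236.4°; drift +15.5° → track 251.9°, groundspeed 139.3 kt
Leg 3: heading 283.1°; drift +2.9° → track 286.0°, groundspeed 153.8 kt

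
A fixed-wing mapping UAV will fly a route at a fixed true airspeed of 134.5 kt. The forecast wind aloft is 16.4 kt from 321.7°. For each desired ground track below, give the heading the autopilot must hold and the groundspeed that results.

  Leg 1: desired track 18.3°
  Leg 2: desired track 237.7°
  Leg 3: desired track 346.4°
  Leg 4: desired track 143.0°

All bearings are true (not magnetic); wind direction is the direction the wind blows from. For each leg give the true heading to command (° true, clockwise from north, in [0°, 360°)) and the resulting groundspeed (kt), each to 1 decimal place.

Leg 1: heading=12.5°, groundspeed=124.8 kt
Leg 2: heading=244.7°, groundspeed=131.8 kt
Leg 3: heading=343.5°, groundspeed=119.4 kt
Leg 4: heading=143.2°, groundspeed=150.9 kt

Leg 1: desired track 18.3°; wind correction -5.8° → command heading 12.5°, groundspeed 124.8 kt
Leg 2: desired track 237.7°; wind correction +7.0° → command heading 244.7°, groundspeed 131.8 kt
Leg 3: desired track 346.4°; wind correction -2.9° → command heading 343.5°, groundspeed 119.4 kt
Leg 4: desired track 143.0°; wind correction +0.2° → command heading 143.2°, groundspeed 150.9 kt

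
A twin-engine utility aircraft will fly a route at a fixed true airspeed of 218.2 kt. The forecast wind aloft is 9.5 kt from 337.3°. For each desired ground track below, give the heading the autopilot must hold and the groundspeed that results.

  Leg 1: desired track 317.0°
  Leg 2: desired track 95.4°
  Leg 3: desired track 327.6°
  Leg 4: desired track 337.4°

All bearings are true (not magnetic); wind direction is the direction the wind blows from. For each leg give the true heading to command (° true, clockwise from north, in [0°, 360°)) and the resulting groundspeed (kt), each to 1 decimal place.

Leg 1: desired track 317.0°; wind correction +0.9° → command heading 317.9°, groundspeed 209.3 kt
Leg 2: desired track 95.4°; wind correction -2.2° → command heading 93.2°, groundspeed 222.5 kt
Leg 3: desired track 327.6°; wind correction +0.4° → command heading 328.0°, groundspeed 208.8 kt
Leg 4: desired track 337.4°; wind correction +0.0° → command heading 337.4°, groundspeed 208.7 kt

Leg 1: heading=317.9°, groundspeed=209.3 kt
Leg 2: heading=93.2°, groundspeed=222.5 kt
Leg 3: heading=328.0°, groundspeed=208.8 kt
Leg 4: heading=337.4°, groundspeed=208.7 kt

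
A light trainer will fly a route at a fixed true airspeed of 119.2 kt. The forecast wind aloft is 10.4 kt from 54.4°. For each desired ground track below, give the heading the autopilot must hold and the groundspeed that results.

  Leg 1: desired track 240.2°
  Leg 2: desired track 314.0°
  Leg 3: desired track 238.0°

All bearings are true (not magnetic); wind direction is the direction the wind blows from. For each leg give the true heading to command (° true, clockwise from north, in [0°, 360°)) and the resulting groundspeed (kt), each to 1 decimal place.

Leg 1: heading=240.7°, groundspeed=129.5 kt
Leg 2: heading=318.9°, groundspeed=120.6 kt
Leg 3: heading=238.3°, groundspeed=129.6 kt

Leg 1: desired track 240.2°; wind correction +0.5° → command heading 240.7°, groundspeed 129.5 kt
Leg 2: desired track 314.0°; wind correction +4.9° → command heading 318.9°, groundspeed 120.6 kt
Leg 3: desired track 238.0°; wind correction +0.3° → command heading 238.3°, groundspeed 129.6 kt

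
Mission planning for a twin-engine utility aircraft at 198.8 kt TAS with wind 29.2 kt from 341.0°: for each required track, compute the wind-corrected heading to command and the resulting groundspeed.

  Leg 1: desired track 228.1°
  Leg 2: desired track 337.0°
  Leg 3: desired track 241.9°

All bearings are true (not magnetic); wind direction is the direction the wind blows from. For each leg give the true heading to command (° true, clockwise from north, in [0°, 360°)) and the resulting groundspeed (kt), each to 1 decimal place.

Leg 1: desired track 228.1°; wind correction +7.8° → command heading 235.9°, groundspeed 208.3 kt
Leg 2: desired track 337.0°; wind correction +0.6° → command heading 337.6°, groundspeed 169.7 kt
Leg 3: desired track 241.9°; wind correction +8.3° → command heading 250.2°, groundspeed 201.3 kt

Leg 1: heading=235.9°, groundspeed=208.3 kt
Leg 2: heading=337.6°, groundspeed=169.7 kt
Leg 3: heading=250.2°, groundspeed=201.3 kt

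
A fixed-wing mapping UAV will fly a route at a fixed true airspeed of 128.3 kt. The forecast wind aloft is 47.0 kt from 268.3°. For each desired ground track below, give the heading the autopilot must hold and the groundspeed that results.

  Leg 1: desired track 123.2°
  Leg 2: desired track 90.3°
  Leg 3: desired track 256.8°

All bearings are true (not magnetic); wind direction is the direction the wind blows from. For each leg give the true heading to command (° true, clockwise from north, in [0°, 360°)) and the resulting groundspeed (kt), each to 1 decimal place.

Leg 1: desired track 123.2°; wind correction +12.1° → command heading 135.3°, groundspeed 164.0 kt
Leg 2: desired track 90.3°; wind correction +0.7° → command heading 91.0°, groundspeed 175.3 kt
Leg 3: desired track 256.8°; wind correction +4.2° → command heading 261.0°, groundspeed 81.9 kt

Leg 1: heading=135.3°, groundspeed=164.0 kt
Leg 2: heading=91.0°, groundspeed=175.3 kt
Leg 3: heading=261.0°, groundspeed=81.9 kt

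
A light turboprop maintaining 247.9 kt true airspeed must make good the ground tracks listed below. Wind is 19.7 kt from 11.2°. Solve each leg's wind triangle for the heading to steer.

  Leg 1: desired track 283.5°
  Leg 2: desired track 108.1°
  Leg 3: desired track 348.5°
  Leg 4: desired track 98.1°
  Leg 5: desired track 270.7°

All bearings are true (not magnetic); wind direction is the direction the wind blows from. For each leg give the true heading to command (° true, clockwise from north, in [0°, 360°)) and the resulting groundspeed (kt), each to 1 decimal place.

Leg 1: desired track 283.5°; wind correction +4.6° → command heading 288.1°, groundspeed 246.3 kt
Leg 2: desired track 108.1°; wind correction -4.5° → command heading 103.6°, groundspeed 249.5 kt
Leg 3: desired track 348.5°; wind correction +1.8° → command heading 350.3°, groundspeed 229.6 kt
Leg 4: desired track 98.1°; wind correction -4.6° → command heading 93.5°, groundspeed 246.1 kt
Leg 5: desired track 270.7°; wind correction +4.5° → command heading 275.2°, groundspeed 250.7 kt

Leg 1: heading=288.1°, groundspeed=246.3 kt
Leg 2: heading=103.6°, groundspeed=249.5 kt
Leg 3: heading=350.3°, groundspeed=229.6 kt
Leg 4: heading=93.5°, groundspeed=246.1 kt
Leg 5: heading=275.2°, groundspeed=250.7 kt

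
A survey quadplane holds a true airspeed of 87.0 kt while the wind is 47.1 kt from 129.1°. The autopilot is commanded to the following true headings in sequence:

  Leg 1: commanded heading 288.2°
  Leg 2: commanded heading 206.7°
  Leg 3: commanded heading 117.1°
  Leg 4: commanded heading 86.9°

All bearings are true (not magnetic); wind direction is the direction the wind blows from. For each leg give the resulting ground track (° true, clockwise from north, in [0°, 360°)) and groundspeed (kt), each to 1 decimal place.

Leg 1: track=295.5°, groundspeed=132.1 kt
Leg 2: track=237.6°, groundspeed=89.6 kt
Leg 3: track=103.6°, groundspeed=42.1 kt
Leg 4: track=55.6°, groundspeed=61.0 kt

Leg 1: heading 288.2°; drift +7.3° → track 295.5°, groundspeed 132.1 kt
Leg 2: heading 206.7°; drift +30.9° → track 237.6°, groundspeed 89.6 kt
Leg 3: heading 117.1°; drift -13.5° → track 103.6°, groundspeed 42.1 kt
Leg 4: heading 86.9°; drift -31.3° → track 55.6°, groundspeed 61.0 kt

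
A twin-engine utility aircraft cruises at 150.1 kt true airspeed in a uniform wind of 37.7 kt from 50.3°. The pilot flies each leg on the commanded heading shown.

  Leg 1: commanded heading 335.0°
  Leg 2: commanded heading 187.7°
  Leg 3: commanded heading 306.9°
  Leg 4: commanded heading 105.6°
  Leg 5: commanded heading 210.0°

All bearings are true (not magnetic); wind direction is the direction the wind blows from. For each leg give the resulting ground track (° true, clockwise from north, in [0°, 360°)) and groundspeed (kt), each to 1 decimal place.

Leg 1: heading 335.0°; drift -14.5° → track 320.5°, groundspeed 145.2 kt
Leg 2: heading 187.7°; drift +8.2° → track 195.9°, groundspeed 179.7 kt
Leg 3: heading 306.9°; drift -13.0° → track 293.9°, groundspeed 163.0 kt
Leg 4: heading 105.6°; drift +13.5° → track 119.1°, groundspeed 132.3 kt
Leg 5: heading 210.0°; drift +4.0° → track 214.0°, groundspeed 185.9 kt

Leg 1: track=320.5°, groundspeed=145.2 kt
Leg 2: track=195.9°, groundspeed=179.7 kt
Leg 3: track=293.9°, groundspeed=163.0 kt
Leg 4: track=119.1°, groundspeed=132.3 kt
Leg 5: track=214.0°, groundspeed=185.9 kt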